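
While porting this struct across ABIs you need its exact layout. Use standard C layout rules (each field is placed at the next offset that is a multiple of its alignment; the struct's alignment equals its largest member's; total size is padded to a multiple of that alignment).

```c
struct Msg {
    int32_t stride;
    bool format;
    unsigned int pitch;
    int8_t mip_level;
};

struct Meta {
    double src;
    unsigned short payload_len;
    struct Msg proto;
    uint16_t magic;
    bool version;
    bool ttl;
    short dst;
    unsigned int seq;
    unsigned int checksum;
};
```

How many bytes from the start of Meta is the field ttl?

Msg: @0: stride [4B, align 4] → 4; @4: format [1B, align 1] → 5; +3 pad (align 4); @8: pitch [4B, align 4] → 12; @12: mip_level [1B, align 1] → 13; +3 tail pad (align 4); size 16, align 4
@0: src [8B, align 8] → 8
@8: payload_len [2B, align 2] → 10
+2 pad (align 4)
@12: proto [16B, align 4] → 28
@28: magic [2B, align 2] → 30
@30: version [1B, align 1] → 31
@31: ttl [1B, align 1] → 32

31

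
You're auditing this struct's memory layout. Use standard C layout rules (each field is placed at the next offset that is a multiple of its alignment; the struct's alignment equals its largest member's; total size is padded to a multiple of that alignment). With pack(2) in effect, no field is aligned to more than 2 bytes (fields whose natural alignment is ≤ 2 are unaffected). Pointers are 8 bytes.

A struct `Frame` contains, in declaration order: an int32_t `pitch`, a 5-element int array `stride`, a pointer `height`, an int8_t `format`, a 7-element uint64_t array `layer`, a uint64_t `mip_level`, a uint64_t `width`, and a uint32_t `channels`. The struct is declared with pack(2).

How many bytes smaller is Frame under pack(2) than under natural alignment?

10

natural layout:
  0..4  pitch  (4B, 4-aligned)
  4..24  stride  (20B, 4-aligned)
  24..32  height  (8B, 8-aligned)
  32..33  format  (1B, 1-aligned)
  33..40  -- padding (7B)
  40..96  layer  (56B, 8-aligned)
  96..104  mip_level  (8B, 8-aligned)
  104..112  width  (8B, 8-aligned)
  112..116  channels  (4B, 4-aligned)
  116..120  -- tail padding (4B)
  sizeof = 120, alignof = 8
packed(2) layout:
  0..4  pitch  (4B, 2-aligned)
  4..24  stride  (20B, 2-aligned)
  24..32  height  (8B, 2-aligned)
  32..33  format  (1B, 1-aligned)
  33..34  -- padding (1B)
  34..90  layer  (56B, 2-aligned)
  90..98  mip_level  (8B, 2-aligned)
  98..106  width  (8B, 2-aligned)
  106..110  channels  (4B, 2-aligned)
  sizeof = 110, alignof = 2
120 − 110 = 10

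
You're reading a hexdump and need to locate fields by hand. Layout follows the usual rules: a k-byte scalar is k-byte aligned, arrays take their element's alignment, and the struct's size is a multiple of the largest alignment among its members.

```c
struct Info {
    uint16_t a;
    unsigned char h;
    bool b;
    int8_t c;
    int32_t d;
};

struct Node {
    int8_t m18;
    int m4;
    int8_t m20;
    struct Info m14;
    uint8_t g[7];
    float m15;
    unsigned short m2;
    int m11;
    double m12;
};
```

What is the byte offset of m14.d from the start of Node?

Info: @0: a [2B, align 2] → 2; @2: h [1B, align 1] → 3; @3: b [1B, align 1] → 4; @4: c [1B, align 1] → 5; +3 pad (align 4); @8: d [4B, align 4] → 12; size 12, align 4
@0: m18 [1B, align 1] → 1
+3 pad (align 4)
@4: m4 [4B, align 4] → 8
@8: m20 [1B, align 1] → 9
+3 pad (align 4)
@12: m14 [12B, align 4] → 24
within Info: d at 8
12 + 8 = 20

20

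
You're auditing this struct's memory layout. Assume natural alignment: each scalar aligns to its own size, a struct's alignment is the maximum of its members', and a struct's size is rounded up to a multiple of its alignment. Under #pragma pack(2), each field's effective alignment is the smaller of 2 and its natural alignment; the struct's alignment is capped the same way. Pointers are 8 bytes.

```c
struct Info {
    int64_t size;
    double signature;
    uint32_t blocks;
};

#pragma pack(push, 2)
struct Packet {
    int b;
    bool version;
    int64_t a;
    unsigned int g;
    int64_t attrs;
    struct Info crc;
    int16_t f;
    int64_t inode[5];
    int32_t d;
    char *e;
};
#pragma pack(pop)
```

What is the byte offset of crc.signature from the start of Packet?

34

Info: @0: size [8B, align 8] → 8; @8: signature [8B, align 8] → 16; @16: blocks [4B, align 4] → 20; +4 tail pad (align 8); size 24, align 8
@0: b [4B, align 2] → 4
@4: version [1B, align 1] → 5
+1 pad (align 2)
@6: a [8B, align 2] → 14
@14: g [4B, align 2] → 18
@18: attrs [8B, align 2] → 26
@26: crc [24B, align 2] → 50
within Info: signature at 8
26 + 8 = 34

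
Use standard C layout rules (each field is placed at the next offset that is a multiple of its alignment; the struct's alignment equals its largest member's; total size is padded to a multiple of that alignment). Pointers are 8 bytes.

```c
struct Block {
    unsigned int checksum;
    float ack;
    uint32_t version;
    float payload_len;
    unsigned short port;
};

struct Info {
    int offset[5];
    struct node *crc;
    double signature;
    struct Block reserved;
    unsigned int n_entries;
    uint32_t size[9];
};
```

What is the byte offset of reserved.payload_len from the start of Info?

52

Block: checksum at 0 (size 4, align 4) → ends 4; ack at 4 (size 4, align 4) → ends 8; version at 8 (size 4, align 4) → ends 12; payload_len at 12 (size 4, align 4) → ends 16; port at 16 (size 2, align 2) → ends 18; tail pad 2 to reach multiple of 4; total 20 bytes, alignment 4
offset at 0 (size 20, align 4) → ends 20
pad 4 to align 8 for crc
crc at 24 (size 8, align 8) → ends 32
signature at 32 (size 8, align 8) → ends 40
reserved at 40 (size 20, align 4) → ends 60
within Block: payload_len at 12
40 + 12 = 52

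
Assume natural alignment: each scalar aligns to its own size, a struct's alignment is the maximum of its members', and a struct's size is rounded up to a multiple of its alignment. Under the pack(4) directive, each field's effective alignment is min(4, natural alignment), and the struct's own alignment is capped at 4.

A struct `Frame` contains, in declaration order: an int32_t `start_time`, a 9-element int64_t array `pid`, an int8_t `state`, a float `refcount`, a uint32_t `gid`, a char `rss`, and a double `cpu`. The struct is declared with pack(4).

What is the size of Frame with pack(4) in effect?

start_time at 0 (size 4, align 4) → ends 4
pid at 4 (size 72, align 4) → ends 76
state at 76 (size 1, align 1) → ends 77
pad 3 to align 4 for refcount
refcount at 80 (size 4, align 4) → ends 84
gid at 84 (size 4, align 4) → ends 88
rss at 88 (size 1, align 1) → ends 89
pad 3 to align 4 for cpu
cpu at 92 (size 8, align 4) → ends 100
total 100 bytes, alignment 4

100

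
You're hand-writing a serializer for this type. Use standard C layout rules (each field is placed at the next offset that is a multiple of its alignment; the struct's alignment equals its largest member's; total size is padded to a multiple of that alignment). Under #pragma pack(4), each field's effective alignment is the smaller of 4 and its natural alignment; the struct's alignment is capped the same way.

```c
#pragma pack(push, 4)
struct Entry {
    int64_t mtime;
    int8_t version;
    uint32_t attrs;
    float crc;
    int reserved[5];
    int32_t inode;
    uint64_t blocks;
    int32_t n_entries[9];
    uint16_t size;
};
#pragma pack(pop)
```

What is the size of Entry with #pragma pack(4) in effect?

92

mtime at 0 (size 8, align 4) → ends 8
version at 8 (size 1, align 1) → ends 9
pad 3 to align 4 for attrs
attrs at 12 (size 4, align 4) → ends 16
crc at 16 (size 4, align 4) → ends 20
reserved at 20 (size 20, align 4) → ends 40
inode at 40 (size 4, align 4) → ends 44
blocks at 44 (size 8, align 4) → ends 52
n_entries at 52 (size 36, align 4) → ends 88
size at 88 (size 2, align 2) → ends 90
tail pad 2 to reach multiple of 4
total 92 bytes, alignment 4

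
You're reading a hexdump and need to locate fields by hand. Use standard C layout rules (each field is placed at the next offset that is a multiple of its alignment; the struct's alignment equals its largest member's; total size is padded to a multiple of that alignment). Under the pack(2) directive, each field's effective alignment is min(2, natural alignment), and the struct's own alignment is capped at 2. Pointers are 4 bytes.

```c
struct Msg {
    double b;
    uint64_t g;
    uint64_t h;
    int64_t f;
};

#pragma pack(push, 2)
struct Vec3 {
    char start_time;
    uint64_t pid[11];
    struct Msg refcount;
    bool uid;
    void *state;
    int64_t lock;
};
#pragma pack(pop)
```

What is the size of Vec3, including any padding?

136

Msg: @0: b [8B, align 8] → 8; @8: g [8B, align 8] → 16; @16: h [8B, align 8] → 24; @24: f [8B, align 8] → 32; size 32, align 8
@0: start_time [1B, align 1] → 1
+1 pad (align 2)
@2: pid [88B, align 2] → 90
@90: refcount [32B, align 2] → 122
@122: uid [1B, align 1] → 123
+1 pad (align 2)
@124: state [4B, align 2] → 128
@128: lock [8B, align 2] → 136
size 136, align 2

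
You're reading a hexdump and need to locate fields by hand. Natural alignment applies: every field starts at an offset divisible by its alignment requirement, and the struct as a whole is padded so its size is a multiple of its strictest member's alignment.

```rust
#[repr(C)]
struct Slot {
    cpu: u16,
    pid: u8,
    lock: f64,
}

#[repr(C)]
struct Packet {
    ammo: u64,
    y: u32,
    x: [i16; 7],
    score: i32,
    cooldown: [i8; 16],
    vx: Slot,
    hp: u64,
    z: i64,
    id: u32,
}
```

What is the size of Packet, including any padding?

Slot: 0..2  cpu  (2B, 2-aligned); 2..3  pid  (1B, 1-aligned); 3..8  -- padding (5B); 8..16  lock  (8B, 8-aligned); sizeof = 16, alignof = 8
0..8  ammo  (8B, 8-aligned)
8..12  y  (4B, 4-aligned)
12..26  x  (14B, 2-aligned)
26..28  -- padding (2B)
28..32  score  (4B, 4-aligned)
32..48  cooldown  (16B, 1-aligned)
48..64  vx  (16B, 8-aligned)
64..72  hp  (8B, 8-aligned)
72..80  z  (8B, 8-aligned)
80..84  id  (4B, 4-aligned)
84..88  -- tail padding (4B)
sizeof = 88, alignof = 8

88 bytes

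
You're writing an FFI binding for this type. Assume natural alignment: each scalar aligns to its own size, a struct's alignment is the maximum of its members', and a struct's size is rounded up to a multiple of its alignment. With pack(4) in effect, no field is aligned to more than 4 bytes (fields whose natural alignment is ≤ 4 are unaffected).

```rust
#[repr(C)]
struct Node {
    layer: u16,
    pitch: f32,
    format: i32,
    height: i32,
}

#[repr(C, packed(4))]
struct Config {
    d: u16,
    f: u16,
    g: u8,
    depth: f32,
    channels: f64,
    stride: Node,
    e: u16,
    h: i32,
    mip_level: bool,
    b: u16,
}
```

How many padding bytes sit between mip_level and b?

1

Node: layer at 0 (size 2, align 2) → ends 2; pad 2 to align 4 for pitch; pitch at 4 (size 4, align 4) → ends 8; format at 8 (size 4, align 4) → ends 12; height at 12 (size 4, align 4) → ends 16; total 16 bytes, alignment 4
d at 0 (size 2, align 2) → ends 2
f at 2 (size 2, align 2) → ends 4
g at 4 (size 1, align 1) → ends 5
pad 3 to align 4 for depth
depth at 8 (size 4, align 4) → ends 12
channels at 12 (size 8, align 4) → ends 20
stride at 20 (size 16, align 4) → ends 36
e at 36 (size 2, align 2) → ends 38
pad 2 to align 4 for h
h at 40 (size 4, align 4) → ends 44
mip_level at 44 (size 1, align 1) → ends 45
pad 1 to align 2 for b
b at 46 (size 2, align 2) → ends 48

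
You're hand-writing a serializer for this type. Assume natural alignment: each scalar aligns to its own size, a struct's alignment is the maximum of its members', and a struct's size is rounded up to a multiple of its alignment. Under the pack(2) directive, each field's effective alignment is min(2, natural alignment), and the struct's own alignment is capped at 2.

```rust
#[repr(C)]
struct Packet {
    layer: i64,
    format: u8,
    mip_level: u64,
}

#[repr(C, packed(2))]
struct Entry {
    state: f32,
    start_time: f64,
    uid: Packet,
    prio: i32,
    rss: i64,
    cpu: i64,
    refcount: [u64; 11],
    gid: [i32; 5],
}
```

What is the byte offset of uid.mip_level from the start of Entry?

Packet: @0: layer [8B, align 8] → 8; @8: format [1B, align 1] → 9; +7 pad (align 8); @16: mip_level [8B, align 8] → 24; size 24, align 8
@0: state [4B, align 2] → 4
@4: start_time [8B, align 2] → 12
@12: uid [24B, align 2] → 36
within Packet: mip_level at 16
12 + 16 = 28

28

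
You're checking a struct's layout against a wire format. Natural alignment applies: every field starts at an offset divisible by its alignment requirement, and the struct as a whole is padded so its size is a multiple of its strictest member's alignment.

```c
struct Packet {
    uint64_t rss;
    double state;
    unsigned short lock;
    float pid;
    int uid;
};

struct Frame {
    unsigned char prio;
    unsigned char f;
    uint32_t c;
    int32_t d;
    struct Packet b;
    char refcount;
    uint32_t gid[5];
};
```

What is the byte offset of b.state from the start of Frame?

24

Packet: 0..8  rss  (8B, 8-aligned); 8..16  state  (8B, 8-aligned); 16..18  lock  (2B, 2-aligned); 18..20  -- padding (2B); 20..24  pid  (4B, 4-aligned); 24..28  uid  (4B, 4-aligned); 28..32  -- tail padding (4B); sizeof = 32, alignof = 8
0..1  prio  (1B, 1-aligned)
1..2  f  (1B, 1-aligned)
2..4  -- padding (2B)
4..8  c  (4B, 4-aligned)
8..12  d  (4B, 4-aligned)
12..16  -- padding (4B)
16..48  b  (32B, 8-aligned)
within Packet: state at 8
16 + 8 = 24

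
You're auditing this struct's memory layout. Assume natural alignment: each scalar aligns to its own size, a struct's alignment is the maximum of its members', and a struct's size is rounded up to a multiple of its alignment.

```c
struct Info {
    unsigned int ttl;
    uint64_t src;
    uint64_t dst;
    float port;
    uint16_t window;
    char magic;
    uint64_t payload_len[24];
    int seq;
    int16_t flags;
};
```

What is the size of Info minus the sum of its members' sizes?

ttl at 0 (size 4, align 4) → ends 4
pad 4 to align 8 for src
src at 8 (size 8, align 8) → ends 16
dst at 16 (size 8, align 8) → ends 24
port at 24 (size 4, align 4) → ends 28
window at 28 (size 2, align 2) → ends 30
magic at 30 (size 1, align 1) → ends 31
pad 1 to align 8 for payload_len
payload_len at 32 (size 192, align 8) → ends 224
seq at 224 (size 4, align 4) → ends 228
flags at 228 (size 2, align 2) → ends 230
tail pad 2 to reach multiple of 8
total 232 bytes, alignment 8
data bytes 225, size 232 → padding 7

7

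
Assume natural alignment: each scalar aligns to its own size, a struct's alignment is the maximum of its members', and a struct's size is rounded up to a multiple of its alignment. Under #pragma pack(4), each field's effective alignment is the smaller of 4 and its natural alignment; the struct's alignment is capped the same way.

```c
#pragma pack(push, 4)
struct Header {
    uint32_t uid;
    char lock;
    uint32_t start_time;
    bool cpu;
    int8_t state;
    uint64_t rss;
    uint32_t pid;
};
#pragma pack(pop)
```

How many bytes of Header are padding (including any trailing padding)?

5

@0: uid [4B, align 4] → 4
@4: lock [1B, align 1] → 5
+3 pad (align 4)
@8: start_time [4B, align 4] → 12
@12: cpu [1B, align 1] → 13
@13: state [1B, align 1] → 14
+2 pad (align 4)
@16: rss [8B, align 4] → 24
@24: pid [4B, align 4] → 28
size 28, align 4
data bytes 23, size 28 → padding 5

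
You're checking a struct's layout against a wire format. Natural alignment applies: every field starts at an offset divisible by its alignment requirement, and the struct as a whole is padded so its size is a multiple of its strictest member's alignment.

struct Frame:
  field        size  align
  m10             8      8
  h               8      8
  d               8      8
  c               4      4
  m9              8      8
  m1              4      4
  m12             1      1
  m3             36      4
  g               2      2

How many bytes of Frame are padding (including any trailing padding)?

9

@0: m10 [8B, align 8] → 8
@8: h [8B, align 8] → 16
@16: d [8B, align 8] → 24
@24: c [4B, align 4] → 28
+4 pad (align 8)
@32: m9 [8B, align 8] → 40
@40: m1 [4B, align 4] → 44
@44: m12 [1B, align 1] → 45
+3 pad (align 4)
@48: m3 [36B, align 4] → 84
@84: g [2B, align 2] → 86
+2 tail pad (align 8)
size 88, align 8
data bytes 79, size 88 → padding 9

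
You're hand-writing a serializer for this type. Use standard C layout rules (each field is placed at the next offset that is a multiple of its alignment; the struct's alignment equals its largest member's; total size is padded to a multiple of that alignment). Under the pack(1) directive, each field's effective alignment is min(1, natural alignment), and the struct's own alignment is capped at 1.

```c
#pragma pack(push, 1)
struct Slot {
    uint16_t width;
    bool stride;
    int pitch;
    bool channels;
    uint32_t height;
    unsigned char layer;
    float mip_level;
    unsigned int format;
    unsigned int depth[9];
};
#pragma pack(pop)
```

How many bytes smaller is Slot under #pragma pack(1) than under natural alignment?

7

natural layout:
  @0: width [2B, align 2] → 2
  @2: stride [1B, align 1] → 3
  +1 pad (align 4)
  @4: pitch [4B, align 4] → 8
  @8: channels [1B, align 1] → 9
  +3 pad (align 4)
  @12: height [4B, align 4] → 16
  @16: layer [1B, align 1] → 17
  +3 pad (align 4)
  @20: mip_level [4B, align 4] → 24
  @24: format [4B, align 4] → 28
  @28: depth [36B, align 4] → 64
  size 64, align 4
packed(1) layout:
  @0: width [2B, align 1] → 2
  @2: stride [1B, align 1] → 3
  @3: pitch [4B, align 1] → 7
  @7: channels [1B, align 1] → 8
  @8: height [4B, align 1] → 12
  @12: layer [1B, align 1] → 13
  @13: mip_level [4B, align 1] → 17
  @17: format [4B, align 1] → 21
  @21: depth [36B, align 1] → 57
  size 57, align 1
64 − 57 = 7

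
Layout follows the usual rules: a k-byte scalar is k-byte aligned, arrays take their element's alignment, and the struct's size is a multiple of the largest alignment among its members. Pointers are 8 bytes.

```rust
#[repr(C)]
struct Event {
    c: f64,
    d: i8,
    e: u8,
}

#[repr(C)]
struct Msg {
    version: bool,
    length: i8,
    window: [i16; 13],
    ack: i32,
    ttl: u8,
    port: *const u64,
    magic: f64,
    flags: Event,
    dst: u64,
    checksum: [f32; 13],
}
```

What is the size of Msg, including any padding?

136

Event: @0: c [8B, align 8] → 8; @8: d [1B, align 1] → 9; @9: e [1B, align 1] → 10; +6 tail pad (align 8); size 16, align 8
@0: version [1B, align 1] → 1
@1: length [1B, align 1] → 2
@2: window [26B, align 2] → 28
@28: ack [4B, align 4] → 32
@32: ttl [1B, align 1] → 33
+7 pad (align 8)
@40: port [8B, align 8] → 48
@48: magic [8B, align 8] → 56
@56: flags [16B, align 8] → 72
@72: dst [8B, align 8] → 80
@80: checksum [52B, align 4] → 132
+4 tail pad (align 8)
size 136, align 8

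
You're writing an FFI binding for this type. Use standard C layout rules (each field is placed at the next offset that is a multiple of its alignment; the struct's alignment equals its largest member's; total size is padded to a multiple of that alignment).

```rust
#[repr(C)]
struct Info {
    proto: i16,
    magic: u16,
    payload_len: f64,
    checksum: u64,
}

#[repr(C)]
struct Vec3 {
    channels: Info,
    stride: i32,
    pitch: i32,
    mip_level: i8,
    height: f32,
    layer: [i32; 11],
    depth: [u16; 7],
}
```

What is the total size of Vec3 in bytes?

Info: proto at 0 (size 2, align 2) → ends 2; magic at 2 (size 2, align 2) → ends 4; pad 4 to align 8 for payload_len; payload_len at 8 (size 8, align 8) → ends 16; checksum at 16 (size 8, align 8) → ends 24; total 24 bytes, alignment 8
channels at 0 (size 24, align 8) → ends 24
stride at 24 (size 4, align 4) → ends 28
pitch at 28 (size 4, align 4) → ends 32
mip_level at 32 (size 1, align 1) → ends 33
pad 3 to align 4 for height
height at 36 (size 4, align 4) → ends 40
layer at 40 (size 44, align 4) → ends 84
depth at 84 (size 14, align 2) → ends 98
tail pad 6 to reach multiple of 8
total 104 bytes, alignment 8

104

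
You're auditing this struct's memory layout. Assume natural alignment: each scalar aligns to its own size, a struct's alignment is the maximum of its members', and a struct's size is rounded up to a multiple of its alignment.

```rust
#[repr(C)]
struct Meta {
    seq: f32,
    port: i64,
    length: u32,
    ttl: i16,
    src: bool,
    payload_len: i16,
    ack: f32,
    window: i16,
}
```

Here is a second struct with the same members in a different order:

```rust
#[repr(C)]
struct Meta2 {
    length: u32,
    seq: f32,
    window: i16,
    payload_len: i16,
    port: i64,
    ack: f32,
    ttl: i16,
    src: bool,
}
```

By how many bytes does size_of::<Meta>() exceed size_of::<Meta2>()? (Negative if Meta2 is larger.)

8

seq at 0 (size 4, align 4) → ends 4
pad 4 to align 8 for port
port at 8 (size 8, align 8) → ends 16
length at 16 (size 4, align 4) → ends 20
ttl at 20 (size 2, align 2) → ends 22
src at 22 (size 1, align 1) → ends 23
pad 1 to align 2 for payload_len
payload_len at 24 (size 2, align 2) → ends 26
pad 2 to align 4 for ack
ack at 28 (size 4, align 4) → ends 32
window at 32 (size 2, align 2) → ends 34
tail pad 6 to reach multiple of 8
total 40 bytes, alignment 8
— Meta2 —
length at 0 (size 4, align 4) → ends 4
seq at 4 (size 4, align 4) → ends 8
window at 8 (size 2, align 2) → ends 10
payload_len at 10 (size 2, align 2) → ends 12
pad 4 to align 8 for port
port at 16 (size 8, align 8) → ends 24
ack at 24 (size 4, align 4) → ends 28
ttl at 28 (size 2, align 2) → ends 30
src at 30 (size 1, align 1) → ends 31
tail pad 1 to reach multiple of 8
total 32 bytes, alignment 8
40 − 32 = 8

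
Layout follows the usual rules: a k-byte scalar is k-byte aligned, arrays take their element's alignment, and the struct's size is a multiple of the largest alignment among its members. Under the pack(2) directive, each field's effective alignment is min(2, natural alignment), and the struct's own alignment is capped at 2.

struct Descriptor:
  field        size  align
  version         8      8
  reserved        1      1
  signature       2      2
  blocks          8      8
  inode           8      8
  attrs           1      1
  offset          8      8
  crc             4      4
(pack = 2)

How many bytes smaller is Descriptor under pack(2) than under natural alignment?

14

natural layout:
  0..8  version  (8B, 8-aligned)
  8..9  reserved  (1B, 1-aligned)
  9..10  -- padding (1B)
  10..12  signature  (2B, 2-aligned)
  12..16  -- padding (4B)
  16..24  blocks  (8B, 8-aligned)
  24..32  inode  (8B, 8-aligned)
  32..33  attrs  (1B, 1-aligned)
  33..40  -- padding (7B)
  40..48  offset  (8B, 8-aligned)
  48..52  crc  (4B, 4-aligned)
  52..56  -- tail padding (4B)
  sizeof = 56, alignof = 8
packed(2) layout:
  0..8  version  (8B, 2-aligned)
  8..9  reserved  (1B, 1-aligned)
  9..10  -- padding (1B)
  10..12  signature  (2B, 2-aligned)
  12..20  blocks  (8B, 2-aligned)
  20..28  inode  (8B, 2-aligned)
  28..29  attrs  (1B, 1-aligned)
  29..30  -- padding (1B)
  30..38  offset  (8B, 2-aligned)
  38..42  crc  (4B, 2-aligned)
  sizeof = 42, alignof = 2
56 − 42 = 14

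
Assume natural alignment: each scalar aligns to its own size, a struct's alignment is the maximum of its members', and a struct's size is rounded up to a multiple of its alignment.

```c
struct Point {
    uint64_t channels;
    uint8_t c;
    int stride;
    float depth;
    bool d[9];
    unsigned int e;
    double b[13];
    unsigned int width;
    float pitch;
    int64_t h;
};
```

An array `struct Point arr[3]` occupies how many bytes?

480

channels at 0 (size 8, align 8) → ends 8
c at 8 (size 1, align 1) → ends 9
pad 3 to align 4 for stride
stride at 12 (size 4, align 4) → ends 16
depth at 16 (size 4, align 4) → ends 20
d at 20 (size 9, align 1) → ends 29
pad 3 to align 4 for e
e at 32 (size 4, align 4) → ends 36
pad 4 to align 8 for b
b at 40 (size 104, align 8) → ends 144
width at 144 (size 4, align 4) → ends 148
pitch at 148 (size 4, align 4) → ends 152
h at 152 (size 8, align 8) → ends 160
total 160 bytes, alignment 8
array of 3: 3 × 160 = 480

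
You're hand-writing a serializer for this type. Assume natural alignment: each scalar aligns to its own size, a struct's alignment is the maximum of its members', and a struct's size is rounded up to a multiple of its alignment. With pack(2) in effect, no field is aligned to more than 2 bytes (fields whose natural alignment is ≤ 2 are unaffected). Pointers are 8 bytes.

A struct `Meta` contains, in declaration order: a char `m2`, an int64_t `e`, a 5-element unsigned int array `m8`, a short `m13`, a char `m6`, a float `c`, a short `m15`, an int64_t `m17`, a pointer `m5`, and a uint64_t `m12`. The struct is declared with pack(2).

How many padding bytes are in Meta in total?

2

m2 at 0 (size 1, align 1) → ends 1
pad 1 to align 2 for e
e at 2 (size 8, align 2) → ends 10
m8 at 10 (size 20, align 2) → ends 30
m13 at 30 (size 2, align 2) → ends 32
m6 at 32 (size 1, align 1) → ends 33
pad 1 to align 2 for c
c at 34 (size 4, align 2) → ends 38
m15 at 38 (size 2, align 2) → ends 40
m17 at 40 (size 8, align 2) → ends 48
m5 at 48 (size 8, align 2) → ends 56
m12 at 56 (size 8, align 2) → ends 64
total 64 bytes, alignment 2
data bytes 62, size 64 → padding 2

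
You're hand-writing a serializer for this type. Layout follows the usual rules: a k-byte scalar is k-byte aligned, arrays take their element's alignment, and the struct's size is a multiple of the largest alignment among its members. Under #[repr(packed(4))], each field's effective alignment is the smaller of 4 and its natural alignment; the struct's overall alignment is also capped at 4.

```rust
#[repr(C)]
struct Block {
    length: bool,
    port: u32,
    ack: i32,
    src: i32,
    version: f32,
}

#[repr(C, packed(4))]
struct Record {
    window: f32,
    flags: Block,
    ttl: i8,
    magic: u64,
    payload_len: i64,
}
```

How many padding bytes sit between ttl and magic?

Block: @0: length [1B, align 1] → 1; +3 pad (align 4); @4: port [4B, align 4] → 8; @8: ack [4B, align 4] → 12; @12: src [4B, align 4] → 16; @16: version [4B, align 4] → 20; size 20, align 4
@0: window [4B, align 4] → 4
@4: flags [20B, align 4] → 24
@24: ttl [1B, align 1] → 25
+3 pad (align 4)
@28: magic [8B, align 4] → 36

3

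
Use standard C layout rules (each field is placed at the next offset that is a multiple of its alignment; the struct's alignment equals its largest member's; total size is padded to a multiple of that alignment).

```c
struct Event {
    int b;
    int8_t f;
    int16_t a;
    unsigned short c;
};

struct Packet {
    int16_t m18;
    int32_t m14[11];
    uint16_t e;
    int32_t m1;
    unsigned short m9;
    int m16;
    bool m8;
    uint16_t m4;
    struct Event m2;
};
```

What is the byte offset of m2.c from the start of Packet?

Event: @0: b [4B, align 4] → 4; @4: f [1B, align 1] → 5; +1 pad (align 2); @6: a [2B, align 2] → 8; @8: c [2B, align 2] → 10; +2 tail pad (align 4); size 12, align 4
@0: m18 [2B, align 2] → 2
+2 pad (align 4)
@4: m14 [44B, align 4] → 48
@48: e [2B, align 2] → 50
+2 pad (align 4)
@52: m1 [4B, align 4] → 56
@56: m9 [2B, align 2] → 58
+2 pad (align 4)
@60: m16 [4B, align 4] → 64
@64: m8 [1B, align 1] → 65
+1 pad (align 2)
@66: m4 [2B, align 2] → 68
@68: m2 [12B, align 4] → 80
within Event: c at 8
68 + 8 = 76

76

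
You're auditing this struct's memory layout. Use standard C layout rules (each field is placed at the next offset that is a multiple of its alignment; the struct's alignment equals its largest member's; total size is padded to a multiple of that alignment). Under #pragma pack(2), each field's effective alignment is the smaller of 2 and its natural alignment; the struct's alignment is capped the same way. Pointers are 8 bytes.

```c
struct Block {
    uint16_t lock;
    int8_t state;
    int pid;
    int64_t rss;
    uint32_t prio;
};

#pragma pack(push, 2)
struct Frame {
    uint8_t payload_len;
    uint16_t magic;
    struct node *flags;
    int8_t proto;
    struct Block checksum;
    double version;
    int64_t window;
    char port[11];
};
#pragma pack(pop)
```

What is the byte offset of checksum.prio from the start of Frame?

30

Block: 0..2  lock  (2B, 2-aligned); 2..3  state  (1B, 1-aligned); 3..4  -- padding (1B); 4..8  pid  (4B, 4-aligned); 8..16  rss  (8B, 8-aligned); 16..20  prio  (4B, 4-aligned); 20..24  -- tail padding (4B); sizeof = 24, alignof = 8
0..1  payload_len  (1B, 1-aligned)
1..2  -- padding (1B)
2..4  magic  (2B, 2-aligned)
4..12  flags  (8B, 2-aligned)
12..13  proto  (1B, 1-aligned)
13..14  -- padding (1B)
14..38  checksum  (24B, 2-aligned)
within Block: prio at 16
14 + 16 = 30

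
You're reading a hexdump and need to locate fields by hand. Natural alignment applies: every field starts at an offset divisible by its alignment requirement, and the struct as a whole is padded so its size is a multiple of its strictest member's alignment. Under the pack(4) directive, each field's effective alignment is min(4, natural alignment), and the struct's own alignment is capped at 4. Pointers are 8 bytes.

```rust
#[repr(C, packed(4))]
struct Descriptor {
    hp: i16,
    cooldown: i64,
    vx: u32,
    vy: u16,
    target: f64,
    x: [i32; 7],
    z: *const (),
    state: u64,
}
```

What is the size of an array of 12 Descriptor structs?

hp at 0 (size 2, align 2) → ends 2
pad 2 to align 4 for cooldown
cooldown at 4 (size 8, align 4) → ends 12
vx at 12 (size 4, align 4) → ends 16
vy at 16 (size 2, align 2) → ends 18
pad 2 to align 4 for target
target at 20 (size 8, align 4) → ends 28
x at 28 (size 28, align 4) → ends 56
z at 56 (size 8, align 4) → ends 64
state at 64 (size 8, align 4) → ends 72
total 72 bytes, alignment 4
array of 12: 12 × 72 = 864

864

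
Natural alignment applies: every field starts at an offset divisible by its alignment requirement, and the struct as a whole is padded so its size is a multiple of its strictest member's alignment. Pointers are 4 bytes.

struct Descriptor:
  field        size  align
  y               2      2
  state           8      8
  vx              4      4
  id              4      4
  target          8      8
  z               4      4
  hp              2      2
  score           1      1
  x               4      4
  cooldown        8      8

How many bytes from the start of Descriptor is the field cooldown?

@0: y [2B, align 2] → 2
+6 pad (align 8)
@8: state [8B, align 8] → 16
@16: vx [4B, align 4] → 20
@20: id [4B, align 4] → 24
@24: target [8B, align 8] → 32
@32: z [4B, align 4] → 36
@36: hp [2B, align 2] → 38
@38: score [1B, align 1] → 39
+1 pad (align 4)
@40: x [4B, align 4] → 44
+4 pad (align 8)
@48: cooldown [8B, align 8] → 56

48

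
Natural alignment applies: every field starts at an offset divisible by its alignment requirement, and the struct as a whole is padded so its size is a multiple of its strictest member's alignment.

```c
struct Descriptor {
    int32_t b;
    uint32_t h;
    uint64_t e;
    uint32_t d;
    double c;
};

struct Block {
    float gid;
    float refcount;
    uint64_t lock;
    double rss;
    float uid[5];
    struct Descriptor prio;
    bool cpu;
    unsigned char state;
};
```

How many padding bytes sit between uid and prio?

4

Descriptor: @0: b [4B, align 4] → 4; @4: h [4B, align 4] → 8; @8: e [8B, align 8] → 16; @16: d [4B, align 4] → 20; +4 pad (align 8); @24: c [8B, align 8] → 32; size 32, align 8
@0: gid [4B, align 4] → 4
@4: refcount [4B, align 4] → 8
@8: lock [8B, align 8] → 16
@16: rss [8B, align 8] → 24
@24: uid [20B, align 4] → 44
+4 pad (align 8)
@48: prio [32B, align 8] → 80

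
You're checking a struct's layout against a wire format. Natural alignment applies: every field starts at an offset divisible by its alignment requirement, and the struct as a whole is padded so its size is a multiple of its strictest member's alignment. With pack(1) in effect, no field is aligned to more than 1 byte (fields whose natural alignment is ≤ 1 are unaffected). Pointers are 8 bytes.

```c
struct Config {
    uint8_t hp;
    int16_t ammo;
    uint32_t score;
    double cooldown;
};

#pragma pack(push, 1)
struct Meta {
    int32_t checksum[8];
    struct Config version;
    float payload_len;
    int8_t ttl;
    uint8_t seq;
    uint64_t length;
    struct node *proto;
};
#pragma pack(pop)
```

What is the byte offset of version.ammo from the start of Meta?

34

Config: hp at 0 (size 1, align 1) → ends 1; pad 1 to align 2 for ammo; ammo at 2 (size 2, align 2) → ends 4; score at 4 (size 4, align 4) → ends 8; cooldown at 8 (size 8, align 8) → ends 16; total 16 bytes, alignment 8
checksum at 0 (size 32, align 1) → ends 32
version at 32 (size 16, align 1) → ends 48
within Config: ammo at 2
32 + 2 = 34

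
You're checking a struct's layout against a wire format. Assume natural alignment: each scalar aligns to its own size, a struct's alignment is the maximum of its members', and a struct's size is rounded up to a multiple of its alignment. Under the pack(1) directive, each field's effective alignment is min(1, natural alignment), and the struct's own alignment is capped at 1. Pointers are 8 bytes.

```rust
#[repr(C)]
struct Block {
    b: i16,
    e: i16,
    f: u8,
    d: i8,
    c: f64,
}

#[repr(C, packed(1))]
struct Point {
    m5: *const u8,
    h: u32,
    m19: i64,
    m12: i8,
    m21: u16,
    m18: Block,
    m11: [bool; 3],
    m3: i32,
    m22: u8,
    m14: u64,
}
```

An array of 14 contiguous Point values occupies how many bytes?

770

Block: @0: b [2B, align 2] → 2; @2: e [2B, align 2] → 4; @4: f [1B, align 1] → 5; @5: d [1B, align 1] → 6; +2 pad (align 8); @8: c [8B, align 8] → 16; size 16, align 8
@0: m5 [8B, align 1] → 8
@8: h [4B, align 1] → 12
@12: m19 [8B, align 1] → 20
@20: m12 [1B, align 1] → 21
@21: m21 [2B, align 1] → 23
@23: m18 [16B, align 1] → 39
@39: m11 [3B, align 1] → 42
@42: m3 [4B, align 1] → 46
@46: m22 [1B, align 1] → 47
@47: m14 [8B, align 1] → 55
size 55, align 1
array of 14: 14 × 55 = 770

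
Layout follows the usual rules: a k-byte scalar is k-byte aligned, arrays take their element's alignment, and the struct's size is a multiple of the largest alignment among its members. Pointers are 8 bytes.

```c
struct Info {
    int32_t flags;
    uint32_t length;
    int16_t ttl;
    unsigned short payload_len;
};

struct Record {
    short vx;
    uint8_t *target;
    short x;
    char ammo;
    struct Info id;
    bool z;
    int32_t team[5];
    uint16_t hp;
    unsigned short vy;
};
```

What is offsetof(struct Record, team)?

36

Info: 0..4  flags  (4B, 4-aligned); 4..8  length  (4B, 4-aligned); 8..10  ttl  (2B, 2-aligned); 10..12  payload_len  (2B, 2-aligned); sizeof = 12, alignof = 4
0..2  vx  (2B, 2-aligned)
2..8  -- padding (6B)
8..16  target  (8B, 8-aligned)
16..18  x  (2B, 2-aligned)
18..19  ammo  (1B, 1-aligned)
19..20  -- padding (1B)
20..32  id  (12B, 4-aligned)
32..33  z  (1B, 1-aligned)
33..36  -- padding (3B)
36..56  team  (20B, 4-aligned)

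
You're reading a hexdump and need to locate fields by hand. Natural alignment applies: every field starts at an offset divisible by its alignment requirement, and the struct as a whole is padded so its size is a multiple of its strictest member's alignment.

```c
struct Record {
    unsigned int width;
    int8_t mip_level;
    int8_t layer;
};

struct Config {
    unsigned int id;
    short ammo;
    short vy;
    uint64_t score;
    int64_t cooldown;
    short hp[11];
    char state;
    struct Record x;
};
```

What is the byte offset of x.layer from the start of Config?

53

Record: width at 0 (size 4, align 4) → ends 4; mip_level at 4 (size 1, align 1) → ends 5; layer at 5 (size 1, align 1) → ends 6; tail pad 2 to reach multiple of 4; total 8 bytes, alignment 4
id at 0 (size 4, align 4) → ends 4
ammo at 4 (size 2, align 2) → ends 6
vy at 6 (size 2, align 2) → ends 8
score at 8 (size 8, align 8) → ends 16
cooldown at 16 (size 8, align 8) → ends 24
hp at 24 (size 22, align 2) → ends 46
state at 46 (size 1, align 1) → ends 47
pad 1 to align 4 for x
x at 48 (size 8, align 4) → ends 56
within Record: layer at 5
48 + 5 = 53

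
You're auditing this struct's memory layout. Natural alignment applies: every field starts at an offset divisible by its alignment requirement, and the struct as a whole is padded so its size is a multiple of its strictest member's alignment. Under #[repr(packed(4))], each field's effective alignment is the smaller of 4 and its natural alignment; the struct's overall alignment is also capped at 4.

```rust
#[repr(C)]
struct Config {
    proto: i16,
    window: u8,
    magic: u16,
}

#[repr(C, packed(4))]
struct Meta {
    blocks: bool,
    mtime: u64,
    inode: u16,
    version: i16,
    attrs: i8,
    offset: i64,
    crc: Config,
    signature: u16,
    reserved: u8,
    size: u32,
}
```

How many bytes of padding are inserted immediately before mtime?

Config: proto at 0 (size 2, align 2) → ends 2; window at 2 (size 1, align 1) → ends 3; pad 1 to align 2 for magic; magic at 4 (size 2, align 2) → ends 6; total 6 bytes, alignment 2
blocks at 0 (size 1, align 1) → ends 1
pad 3 to align 4 for mtime
mtime at 4 (size 8, align 4) → ends 12

3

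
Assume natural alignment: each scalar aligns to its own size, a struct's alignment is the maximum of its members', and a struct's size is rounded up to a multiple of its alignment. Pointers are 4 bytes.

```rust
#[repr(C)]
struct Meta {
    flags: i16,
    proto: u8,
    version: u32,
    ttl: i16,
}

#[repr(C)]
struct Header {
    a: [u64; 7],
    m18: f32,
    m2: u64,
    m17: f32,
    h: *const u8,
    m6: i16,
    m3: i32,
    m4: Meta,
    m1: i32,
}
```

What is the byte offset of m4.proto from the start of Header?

90

Meta: flags at 0 (size 2, align 2) → ends 2; proto at 2 (size 1, align 1) → ends 3; pad 1 to align 4 for version; version at 4 (size 4, align 4) → ends 8; ttl at 8 (size 2, align 2) → ends 10; tail pad 2 to reach multiple of 4; total 12 bytes, alignment 4
a at 0 (size 56, align 8) → ends 56
m18 at 56 (size 4, align 4) → ends 60
pad 4 to align 8 for m2
m2 at 64 (size 8, align 8) → ends 72
m17 at 72 (size 4, align 4) → ends 76
h at 76 (size 4, align 4) → ends 80
m6 at 80 (size 2, align 2) → ends 82
pad 2 to align 4 for m3
m3 at 84 (size 4, align 4) → ends 88
m4 at 88 (size 12, align 4) → ends 100
within Meta: proto at 2
88 + 2 = 90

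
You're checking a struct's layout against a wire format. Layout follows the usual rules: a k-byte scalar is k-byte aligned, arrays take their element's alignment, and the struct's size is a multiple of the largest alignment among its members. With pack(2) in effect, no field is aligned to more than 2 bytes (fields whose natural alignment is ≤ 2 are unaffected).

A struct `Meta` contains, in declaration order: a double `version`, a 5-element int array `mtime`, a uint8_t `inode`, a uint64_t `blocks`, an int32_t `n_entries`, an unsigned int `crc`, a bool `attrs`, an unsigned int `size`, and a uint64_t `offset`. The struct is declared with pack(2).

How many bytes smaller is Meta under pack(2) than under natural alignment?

natural layout:
  @0: version [8B, align 8] → 8
  @8: mtime [20B, align 4] → 28
  @28: inode [1B, align 1] → 29
  +3 pad (align 8)
  @32: blocks [8B, align 8] → 40
  @40: n_entries [4B, align 4] → 44
  @44: crc [4B, align 4] → 48
  @48: attrs [1B, align 1] → 49
  +3 pad (align 4)
  @52: size [4B, align 4] → 56
  @56: offset [8B, align 8] → 64
  size 64, align 8
packed(2) layout:
  @0: version [8B, align 2] → 8
  @8: mtime [20B, align 2] → 28
  @28: inode [1B, align 1] → 29
  +1 pad (align 2)
  @30: blocks [8B, align 2] → 38
  @38: n_entries [4B, align 2] → 42
  @42: crc [4B, align 2] → 46
  @46: attrs [1B, align 1] → 47
  +1 pad (align 2)
  @48: size [4B, align 2] → 52
  @52: offset [8B, align 2] → 60
  size 60, align 2
64 − 60 = 4

4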